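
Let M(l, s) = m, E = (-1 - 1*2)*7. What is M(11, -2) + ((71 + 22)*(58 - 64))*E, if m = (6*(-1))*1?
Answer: 11712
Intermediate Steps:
E = -21 (E = (-1 - 2)*7 = -3*7 = -21)
m = -6 (m = -6*1 = -6)
M(l, s) = -6
M(11, -2) + ((71 + 22)*(58 - 64))*E = -6 + ((71 + 22)*(58 - 64))*(-21) = -6 + (93*(-6))*(-21) = -6 - 558*(-21) = -6 + 11718 = 11712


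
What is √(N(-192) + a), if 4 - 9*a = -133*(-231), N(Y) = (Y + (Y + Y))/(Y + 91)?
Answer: I*√312840935/303 ≈ 58.374*I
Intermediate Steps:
N(Y) = 3*Y/(91 + Y) (N(Y) = (Y + 2*Y)/(91 + Y) = (3*Y)/(91 + Y) = 3*Y/(91 + Y))
a = -30719/9 (a = 4/9 - (-133)*(-231)/9 = 4/9 - ⅑*30723 = 4/9 - 10241/3 = -30719/9 ≈ -3413.2)
√(N(-192) + a) = √(3*(-192)/(91 - 192) - 30719/9) = √(3*(-192)/(-101) - 30719/9) = √(3*(-192)*(-1/101) - 30719/9) = √(576/101 - 30719/9) = √(-3097435/909) = I*√312840935/303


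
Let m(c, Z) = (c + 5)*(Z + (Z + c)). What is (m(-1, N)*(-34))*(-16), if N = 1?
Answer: 2176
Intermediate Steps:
m(c, Z) = (5 + c)*(c + 2*Z)
(m(-1, N)*(-34))*(-16) = (((-1)² + 5*(-1) + 10*1 + 2*1*(-1))*(-34))*(-16) = ((1 - 5 + 10 - 2)*(-34))*(-16) = (4*(-34))*(-16) = -136*(-16) = 2176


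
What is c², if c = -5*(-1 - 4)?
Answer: 625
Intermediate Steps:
c = 25 (c = -5*(-5) = 25)
c² = 25² = 625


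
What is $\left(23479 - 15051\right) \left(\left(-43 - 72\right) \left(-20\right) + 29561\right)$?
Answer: $268524508$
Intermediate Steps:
$\left(23479 - 15051\right) \left(\left(-43 - 72\right) \left(-20\right) + 29561\right) = 8428 \left(\left(-115\right) \left(-20\right) + 29561\right) = 8428 \left(2300 + 29561\right) = 8428 \cdot 31861 = 268524508$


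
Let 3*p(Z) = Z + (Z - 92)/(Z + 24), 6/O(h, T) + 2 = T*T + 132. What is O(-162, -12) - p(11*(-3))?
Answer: 23645/3699 ≈ 6.3923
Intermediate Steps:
O(h, T) = 6/(130 + T**2) (O(h, T) = 6/(-2 + (T*T + 132)) = 6/(-2 + (T**2 + 132)) = 6/(-2 + (132 + T**2)) = 6/(130 + T**2))
p(Z) = Z/3 + (-92 + Z)/(3*(24 + Z)) (p(Z) = (Z + (Z - 92)/(Z + 24))/3 = (Z + (-92 + Z)/(24 + Z))/3 = Z/3 + (-92 + Z)/(3*(24 + Z)))
O(-162, -12) - p(11*(-3)) = 6/(130 + (-12)**2) - (-92 + (11*(-3))**2 + 25*(11*(-3)))/(3*(24 + 11*(-3))) = 6/(130 + 144) - (-92 + (-33)**2 + 25*(-33))/(3*(24 - 33)) = 6/274 - (-92 + 1089 - 825)/(3*(-9)) = 6*(1/274) - (-1)*172/(3*9) = 3/137 - 1*(-172/27) = 3/137 + 172/27 = 23645/3699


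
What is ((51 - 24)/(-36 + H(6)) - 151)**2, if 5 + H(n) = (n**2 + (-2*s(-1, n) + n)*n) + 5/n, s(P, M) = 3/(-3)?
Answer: 1564281601/69169 ≈ 22615.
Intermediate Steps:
s(P, M) = -1 (s(P, M) = 3*(-1/3) = -1)
H(n) = -5 + n**2 + 5/n + n*(2 + n) (H(n) = -5 + ((n**2 + (-2*(-1) + n)*n) + 5/n) = -5 + ((n**2 + (2 + n)*n) + 5/n) = -5 + ((n**2 + n*(2 + n)) + 5/n) = -5 + (n**2 + 5/n + n*(2 + n)) = -5 + n**2 + 5/n + n*(2 + n))
((51 - 24)/(-36 + H(6)) - 151)**2 = ((51 - 24)/(-36 + (-5 + 2*6 + 2*6**2 + 5/6)) - 151)**2 = (27/(-36 + (-5 + 12 + 2*36 + 5*(1/6))) - 151)**2 = (27/(-36 + (-5 + 12 + 72 + 5/6)) - 151)**2 = (27/(-36 + 479/6) - 151)**2 = (27/(263/6) - 151)**2 = (27*(6/263) - 151)**2 = (162/263 - 151)**2 = (-39551/263)**2 = 1564281601/69169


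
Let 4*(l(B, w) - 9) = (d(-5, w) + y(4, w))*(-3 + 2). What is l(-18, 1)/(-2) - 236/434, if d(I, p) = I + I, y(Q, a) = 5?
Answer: -9841/1736 ≈ -5.6688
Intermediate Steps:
d(I, p) = 2*I
l(B, w) = 41/4 (l(B, w) = 9 + ((2*(-5) + 5)*(-3 + 2))/4 = 9 + ((-10 + 5)*(-1))/4 = 9 + (-5*(-1))/4 = 9 + (¼)*5 = 9 + 5/4 = 41/4)
l(-18, 1)/(-2) - 236/434 = (41/4)/(-2) - 236/434 = (41/4)*(-½) - 236*1/434 = -41/8 - 118/217 = -9841/1736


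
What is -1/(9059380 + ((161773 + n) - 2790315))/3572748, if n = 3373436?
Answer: -1/35028200324952 ≈ -2.8548e-14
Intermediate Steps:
-1/(9059380 + ((161773 + n) - 2790315))/3572748 = -1/(9059380 + ((161773 + 3373436) - 2790315))/3572748 = -1/(9059380 + (3535209 - 2790315))*(1/3572748) = -1/(9059380 + 744894)*(1/3572748) = -1/9804274*(1/3572748) = -1*1/9804274*(1/3572748) = -1/9804274*1/3572748 = -1/35028200324952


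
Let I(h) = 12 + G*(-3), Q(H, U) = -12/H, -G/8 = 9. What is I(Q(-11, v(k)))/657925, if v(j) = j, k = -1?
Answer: 228/657925 ≈ 0.00034654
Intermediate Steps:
G = -72 (G = -8*9 = -72)
I(h) = 228 (I(h) = 12 - 72*(-3) = 12 + 216 = 228)
I(Q(-11, v(k)))/657925 = 228/657925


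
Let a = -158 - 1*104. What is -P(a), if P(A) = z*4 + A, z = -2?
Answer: 270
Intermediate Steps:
a = -262 (a = -158 - 104 = -262)
P(A) = -8 + A (P(A) = -2*4 + A = -8 + A)
-P(a) = -(-8 - 262) = -1*(-270) = 270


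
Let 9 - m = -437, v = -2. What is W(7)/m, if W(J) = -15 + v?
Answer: -17/446 ≈ -0.038117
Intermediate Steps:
W(J) = -17 (W(J) = -15 - 2 = -17)
m = 446 (m = 9 - 1*(-437) = 9 + 437 = 446)
W(7)/m = -17/446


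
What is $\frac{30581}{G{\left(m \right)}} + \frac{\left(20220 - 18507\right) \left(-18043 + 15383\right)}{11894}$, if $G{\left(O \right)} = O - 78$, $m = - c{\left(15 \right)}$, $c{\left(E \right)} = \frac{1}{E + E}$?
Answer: $- \frac{567864900}{732733} \approx -775.0$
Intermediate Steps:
$c{\left(E \right)} = \frac{1}{2 E}$
$m = - \frac{1}{30}$ ($m = - \frac{1}{2 \cdot 15} = \left(-1\right) \frac{1}{30} = - \frac{1}{30} \approx -0.033333$)
$G{\left(O \right)} = -78 + O$
$\frac{30581}{G{\left(m \right)}} + \frac{\left(20220 - 18507\right) \left(-18043 + 15383\right)}{11894} = \frac{30581}{-78 - \frac{1}{30}} + \frac{\left(20220 - 18507\right) \left(-18043 + 15383\right)}{11894} = \frac{30581}{- \frac{2341}{30}} + 1713 \left(-2660\right) \frac{1}{11894} = 30581 \left(- \frac{30}{2341}\right) - \frac{119910}{313} = - \frac{917430}{2341} - \frac{119910}{313} = - \frac{567864900}{732733}$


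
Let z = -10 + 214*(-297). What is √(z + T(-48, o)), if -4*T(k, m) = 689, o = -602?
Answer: 3*I*√28329/2 ≈ 252.47*I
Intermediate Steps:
z = -63568 (z = -10 - 63558 = -63568)
T(k, m) = -689/4 (T(k, m) = -¼*689 = -689/4)
√(z + T(-48, o)) = √(-63568 - 689/4) = √(-254961/4) = 3*I*√28329/2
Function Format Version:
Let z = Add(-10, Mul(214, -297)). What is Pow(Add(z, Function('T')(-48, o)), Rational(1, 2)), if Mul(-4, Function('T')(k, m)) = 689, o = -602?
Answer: Mul(Rational(3, 2), I, Pow(28329, Rational(1, 2))) ≈ Mul(252.47, I)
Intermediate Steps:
z = -63568 (z = Add(-10, -63558) = -63568)
Function('T')(k, m) = Rational(-689, 4) (Function('T')(k, m) = Mul(Rational(-1, 4), 689) = Rational(-689, 4))
Pow(Add(z, Function('T')(-48, o)), Rational(1, 2)) = Pow(Add(-63568, Rational(-689, 4)), Rational(1, 2)) = Pow(Rational(-254961, 4), Rational(1, 2)) = Mul(Rational(3, 2), I, Pow(28329, Rational(1, 2)))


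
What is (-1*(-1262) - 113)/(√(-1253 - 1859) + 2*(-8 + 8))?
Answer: -1149*I*√778/1556 ≈ -20.597*I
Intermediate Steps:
(-1*(-1262) - 113)/(√(-1253 - 1859) + 2*(-8 + 8)) = (1262 - 113)/(√(-3112) + 2*0) = 1149/(2*I*√778 + 0) = 1149/((2*I*√778)) = 1149*(-I*√778/1556) = -1149*I*√778/1556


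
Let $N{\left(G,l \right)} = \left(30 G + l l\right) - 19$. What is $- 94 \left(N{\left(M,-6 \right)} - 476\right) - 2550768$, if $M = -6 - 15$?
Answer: $-2448402$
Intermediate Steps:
$M = -21$ ($M = -6 - 15 = -21$)
$N{\left(G,l \right)} = -19 + l^{2} + 30 G$ ($N{\left(G,l \right)} = \left(30 G + l^{2}\right) - 19 = \left(l^{2} + 30 G\right) - 19 = -19 + l^{2} + 30 G$)
$- 94 \left(N{\left(M,-6 \right)} - 476\right) - 2550768 = - 94 \left(\left(-19 + \left(-6\right)^{2} + 30 \left(-21\right)\right) - 476\right) - 2550768 = - 94 \left(\left(-19 + 36 - 630\right) - 476\right) - 2550768 = - 94 \left(-613 - 476\right) - 2550768 = \left(-94\right) \left(-1089\right) - 2550768 = 102366 - 2550768 = -2448402$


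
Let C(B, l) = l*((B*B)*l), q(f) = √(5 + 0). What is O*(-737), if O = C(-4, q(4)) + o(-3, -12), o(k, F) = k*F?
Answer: -85492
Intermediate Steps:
q(f) = √5
o(k, F) = F*k
C(B, l) = B²*l² (C(B, l) = l*(B²*l) = l*(l*B²) = B²*l²)
O = 116 (O = (-4)²*(√5)² - 12*(-3) = 16*5 + 36 = 80 + 36 = 116)
O*(-737) = 116*(-737) = -85492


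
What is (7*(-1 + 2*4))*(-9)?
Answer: -441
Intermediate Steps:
(7*(-1 + 2*4))*(-9) = (7*(-1 + 8))*(-9) = (7*7)*(-9) = 49*(-9) = -441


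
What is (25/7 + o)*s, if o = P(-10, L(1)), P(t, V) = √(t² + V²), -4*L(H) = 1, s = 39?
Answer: 975/7 + 39*√1601/4 ≈ 529.41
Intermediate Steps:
L(H) = -¼ (L(H) = -¼*1 = -¼)
P(t, V) = √(V² + t²)
o = √1601/4 (o = √((-¼)² + (-10)²) = √(1/16 + 100) = √(1601/16) = √1601/4 ≈ 10.003)
(25/7 + o)*s = (25/7 + √1601/4)*39 = 975/7 + 39*√1601/4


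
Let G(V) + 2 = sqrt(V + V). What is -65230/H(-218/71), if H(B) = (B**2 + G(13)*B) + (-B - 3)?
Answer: 2356624903550/1256669 + 462685866140*sqrt(26)/1256669 ≈ 3.7527e+6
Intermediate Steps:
G(V) = -2 + sqrt(2)*sqrt(V) (G(V) = -2 + sqrt(V + V) = -2 + sqrt(2*V) = -2 + sqrt(2)*sqrt(V))
H(B) = -3 + B**2 - B + B*(-2 + sqrt(26)) (H(B) = (B**2 + (-2 + sqrt(2)*sqrt(13))*B) + (-B - 3) = (B**2 + (-2 + sqrt(26))*B) + (-3 - B) = (B**2 + B*(-2 + sqrt(26))) + (-3 - B) = -3 + B**2 - B + B*(-2 + sqrt(26)))
-65230/H(-218/71) = -65230/(-3 + (-218/71)**2 - (-218)/71 - (-218/71)*(2 - sqrt(26))) = -65230/(-3 + (-218*1/71)**2 - (-218)/71 - (-218*1/71)*(2 - sqrt(26))) = -65230/(-3 + (-218/71)**2 - 1*(-218/71) - 1*(-218/71)*(2 - sqrt(26))) = -65230/(-3 + 47524/5041 + 218/71 + (436/71 - 218*sqrt(26)/71)) = -65230/(78835/5041 - 218*sqrt(26)/71)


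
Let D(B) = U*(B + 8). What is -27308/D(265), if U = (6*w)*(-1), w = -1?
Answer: -13654/819 ≈ -16.672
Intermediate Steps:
U = 6 (U = (6*(-1))*(-1) = -6*(-1) = 6)
D(B) = 48 + 6*B (D(B) = 6*(B + 8) = 6*(8 + B) = 48 + 6*B)
-27308/D(265) = -27308/(48 + 6*265) = -27308/(48 + 1590) = -27308/1638 = -27308*1/1638 = -13654/819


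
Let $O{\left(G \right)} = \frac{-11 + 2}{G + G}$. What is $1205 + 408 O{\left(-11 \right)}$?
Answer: $\frac{15091}{11} \approx 1371.9$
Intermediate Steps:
$O{\left(G \right)} = - \frac{9}{2 G}$
$1205 + 408 O{\left(-11 \right)} = 1205 + 408 \left(- \frac{9}{2 \left(-11\right)}\right) = 1205 + 408 \left(\left(- \frac{9}{2}\right) \left(- \frac{1}{11}\right)\right) = 1205 + 408 \cdot \frac{9}{22} = 1205 + \frac{1836}{11} = \frac{15091}{11}$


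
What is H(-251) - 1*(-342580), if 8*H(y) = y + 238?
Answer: 2740627/8 ≈ 3.4258e+5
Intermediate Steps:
H(y) = 119/4 + y/8 (H(y) = (y + 238)/8 = (238 + y)/8 = 119/4 + y/8)
H(-251) - 1*(-342580) = (119/4 + (⅛)*(-251)) - 1*(-342580) = (119/4 - 251/8) + 342580 = -13/8 + 342580 = 2740627/8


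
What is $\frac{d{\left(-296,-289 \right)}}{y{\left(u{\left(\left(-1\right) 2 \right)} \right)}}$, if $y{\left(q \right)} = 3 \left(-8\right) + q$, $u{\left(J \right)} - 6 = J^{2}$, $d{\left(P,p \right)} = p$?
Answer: $\frac{289}{14} \approx 20.643$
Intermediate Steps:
$u{\left(J \right)} = 6 + J^{2}$
$y{\left(q \right)} = -24 + q$
$\frac{d{\left(-296,-289 \right)}}{y{\left(u{\left(\left(-1\right) 2 \right)} \right)}} = - \frac{289}{-24 + \left(6 + \left(\left(-1\right) 2\right)^{2}\right)} = - \frac{289}{-24 + \left(6 + \left(-2\right)^{2}\right)} = - \frac{289}{-24 + \left(6 + 4\right)} = - \frac{289}{-24 + 10} = - \frac{289}{-14} = \left(-289\right) \left(- \frac{1}{14}\right) = \frac{289}{14}$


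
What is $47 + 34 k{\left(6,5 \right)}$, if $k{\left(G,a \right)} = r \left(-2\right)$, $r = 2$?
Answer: $-89$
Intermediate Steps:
$k{\left(G,a \right)} = -4$ ($k{\left(G,a \right)} = 2 \left(-2\right) = -4$)
$47 + 34 k{\left(6,5 \right)} = 47 + 34 \left(-4\right) = 47 - 136 = -89$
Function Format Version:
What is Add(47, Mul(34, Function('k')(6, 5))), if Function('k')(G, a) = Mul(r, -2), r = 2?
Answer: -89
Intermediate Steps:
Function('k')(G, a) = -4 (Function('k')(G, a) = Mul(2, -2) = -4)
Add(47, Mul(34, Function('k')(6, 5))) = Add(47, Mul(34, -4)) = Add(47, -136) = -89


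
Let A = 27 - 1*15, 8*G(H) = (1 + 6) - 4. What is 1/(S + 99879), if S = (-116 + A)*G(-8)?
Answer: 1/99840 ≈ 1.0016e-5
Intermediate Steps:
G(H) = 3/8 (G(H) = ((1 + 6) - 4)/8 = (7 - 4)/8 = (⅛)*3 = 3/8)
A = 12 (A = 27 - 15 = 12)
S = -39 (S = (-116 + 12)*(3/8) = -104*3/8 = -39)
1/(S + 99879) = 1/(-39 + 99879) = 1/99840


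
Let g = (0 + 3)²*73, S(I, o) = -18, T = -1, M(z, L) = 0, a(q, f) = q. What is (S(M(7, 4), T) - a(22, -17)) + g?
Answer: 617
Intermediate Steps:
g = 657 (g = 3²*73 = 9*73 = 657)
(S(M(7, 4), T) - a(22, -17)) + g = (-18 - 1*22) + 657 = (-18 - 22) + 657 = -40 + 657 = 617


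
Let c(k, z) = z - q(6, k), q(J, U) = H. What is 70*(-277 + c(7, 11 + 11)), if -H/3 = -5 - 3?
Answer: -19530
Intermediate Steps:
H = 24 (H = -3*(-5 - 3) = -3*(-8) = 24)
q(J, U) = 24
c(k, z) = -24 + z (c(k, z) = z - 1*24 = z - 24 = -24 + z)
70*(-277 + c(7, 11 + 11)) = 70*(-277 + (-24 + (11 + 11))) = 70*(-277 + (-24 + 22)) = 70*(-277 - 2) = 70*(-279) = -19530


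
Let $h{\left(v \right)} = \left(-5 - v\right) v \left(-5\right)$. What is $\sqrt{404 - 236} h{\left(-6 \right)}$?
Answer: $60 \sqrt{42} \approx 388.84$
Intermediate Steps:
$h{\left(v \right)} = - 5 v \left(-5 - v\right)$ ($h{\left(v \right)} = v \left(-5 - v\right) \left(-5\right) = - 5 v \left(-5 - v\right)$)
$\sqrt{404 - 236} h{\left(-6 \right)} = \sqrt{404 - 236} \cdot 5 \left(-6\right) \left(5 - 6\right) = \sqrt{168} \cdot 5 \left(-6\right) \left(-1\right) = 2 \sqrt{42} \cdot 30 = 60 \sqrt{42}$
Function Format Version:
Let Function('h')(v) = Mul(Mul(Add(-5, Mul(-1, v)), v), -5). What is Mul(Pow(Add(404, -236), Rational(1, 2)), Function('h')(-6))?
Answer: Mul(60, Pow(42, Rational(1, 2))) ≈ 388.84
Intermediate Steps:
Function('h')(v) = Mul(-5, v, Add(-5, Mul(-1, v))) (Function('h')(v) = Mul(Mul(v, Add(-5, Mul(-1, v))), -5) = Mul(-5, v, Add(-5, Mul(-1, v))))
Mul(Pow(Add(404, -236), Rational(1, 2)), Function('h')(-6)) = Mul(Pow(Add(404, -236), Rational(1, 2)), Mul(5, -6, Add(5, -6))) = Mul(Pow(168, Rational(1, 2)), Mul(5, -6, -1)) = Mul(Mul(2, Pow(42, Rational(1, 2))), 30) = Mul(60, Pow(42, Rational(1, 2)))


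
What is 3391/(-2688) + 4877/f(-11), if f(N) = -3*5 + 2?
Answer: -13153459/34944 ≈ -376.42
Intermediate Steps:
f(N) = -13 (f(N) = -15 + 2 = -13)
3391/(-2688) + 4877/f(-11) = 3391/(-2688) + 4877/(-13) = 3391*(-1/2688) + 4877*(-1/13) = -3391/2688 - 4877/13 = -13153459/34944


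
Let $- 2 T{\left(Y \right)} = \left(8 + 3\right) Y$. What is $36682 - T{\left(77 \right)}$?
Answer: $\frac{74211}{2} \approx 37106.0$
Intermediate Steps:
$T{\left(Y \right)} = - \frac{11 Y}{2}$ ($T{\left(Y \right)} = - \frac{\left(8 + 3\right) Y}{2} = - \frac{11 Y}{2}$)
$36682 - T{\left(77 \right)} = 36682 - \left(- \frac{11}{2}\right) 77 = 36682 - - \frac{847}{2} = 36682 + \frac{847}{2} = \frac{74211}{2}$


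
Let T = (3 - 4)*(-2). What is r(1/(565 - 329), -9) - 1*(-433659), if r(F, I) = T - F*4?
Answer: 25585998/59 ≈ 4.3366e+5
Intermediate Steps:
T = 2 (T = -1*(-2) = 2)
r(F, I) = 2 - 4*F (r(F, I) = 2 - F*4 = 2 - 4*F)
r(1/(565 - 329), -9) - 1*(-433659) = (2 - 4/(565 - 329)) - 1*(-433659) = (2 - 4/236) + 433659 = (2 - 4*1/236) + 433659 = (2 - 1/59) + 433659 = 117/59 + 433659 = 25585998/59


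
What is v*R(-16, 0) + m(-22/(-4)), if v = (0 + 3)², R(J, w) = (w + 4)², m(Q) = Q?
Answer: 299/2 ≈ 149.50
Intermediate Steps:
R(J, w) = (4 + w)²
v = 9 (v = 3² = 9)
v*R(-16, 0) + m(-22/(-4)) = 9*(4 + 0)² - 22/(-4) = 9*4² - 22*(-¼) = 9*16 + 11/2 = 144 + 11/2 = 299/2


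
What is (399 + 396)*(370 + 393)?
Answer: 606585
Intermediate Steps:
(399 + 396)*(370 + 393) = 795*763 = 606585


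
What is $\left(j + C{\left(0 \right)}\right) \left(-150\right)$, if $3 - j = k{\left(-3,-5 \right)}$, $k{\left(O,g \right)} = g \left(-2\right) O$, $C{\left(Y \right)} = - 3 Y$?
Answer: $-4950$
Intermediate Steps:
$k{\left(O,g \right)} = - 2 O g$ ($k{\left(O,g \right)} = - 2 g O = - 2 O g$)
$j = 33$ ($j = 3 - \left(-2\right) \left(-3\right) \left(-5\right) = 3 - -30 = 3 + 30 = 33$)
$\left(j + C{\left(0 \right)}\right) \left(-150\right) = \left(33 - 0\right) \left(-150\right) = \left(33 + 0\right) \left(-150\right) = 33 \left(-150\right) = -4950$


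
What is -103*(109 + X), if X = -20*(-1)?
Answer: -13287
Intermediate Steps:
X = 20
-103*(109 + X) = -103*(109 + 20) = -103*129 = -13287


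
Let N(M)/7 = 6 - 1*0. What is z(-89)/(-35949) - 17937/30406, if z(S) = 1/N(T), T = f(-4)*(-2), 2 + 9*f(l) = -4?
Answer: -294373406/499008069 ≈ -0.58992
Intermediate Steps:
f(l) = -2/3 (f(l) = -2/9 + (1/9)*(-4) = -2/9 - 4/9 = -2/3)
T = 4/3 (T = -2/3*(-2) = 4/3 ≈ 1.3333)
N(M) = 42 (N(M) = 7*(6 - 1*0) = 7*(6 + 0) = 7*6 = 42)
z(S) = 1/42
z(-89)/(-35949) - 17937/30406 = (1/42)/(-35949) - 17937/30406 = (1/42)*(-1/35949) - 17937*1/30406 = -1/1509858 - 17937/30406 = -294373406/499008069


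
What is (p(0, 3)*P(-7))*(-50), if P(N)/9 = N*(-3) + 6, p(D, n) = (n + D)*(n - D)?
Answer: -109350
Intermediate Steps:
p(D, n) = (D + n)*(n - D)
P(N) = 54 - 27*N (P(N) = 9*(N*(-3) + 6) = 9*(-3*N + 6) = 9*(6 - 3*N) = 54 - 27*N)
(p(0, 3)*P(-7))*(-50) = ((3² - 1*0²)*(54 - 27*(-7)))*(-50) = ((9 - 1*0)*(54 + 189))*(-50) = ((9 + 0)*243)*(-50) = (9*243)*(-50) = 2187*(-50) = -109350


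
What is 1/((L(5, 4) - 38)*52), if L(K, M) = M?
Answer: -1/1768 ≈ -0.00056561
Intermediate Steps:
1/((L(5, 4) - 38)*52) = 1/((4 - 38)*52) = 1/(-34*52) = 1/(-1768) = -1/1768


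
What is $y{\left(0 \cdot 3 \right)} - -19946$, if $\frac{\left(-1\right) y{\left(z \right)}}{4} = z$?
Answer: $19946$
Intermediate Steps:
$y{\left(z \right)} = - 4 z$
$y{\left(0 \cdot 3 \right)} - -19946 = - 4 \cdot 0 \cdot 3 - -19946 = \left(-4\right) 0 + 19946 = 0 + 19946 = 19946$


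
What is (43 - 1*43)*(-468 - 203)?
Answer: 0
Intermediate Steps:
(43 - 1*43)*(-468 - 203) = (43 - 43)*(-671) = 0*(-671) = 0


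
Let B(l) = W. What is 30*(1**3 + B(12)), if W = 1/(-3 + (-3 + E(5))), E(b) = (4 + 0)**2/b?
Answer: 135/7 ≈ 19.286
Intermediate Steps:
E(b) = 16/b (E(b) = 4**2/b = 16/b)
W = -5/14 (W = 1/(-3 + (-3 + 16/5)) = 1/(-3 + 1/5) = 1/(-14/5) = -5/14 ≈ -0.35714)
B(l) = -5/14
30*(1**3 + B(12)) = 30*(1**3 - 5/14) = 30*(1 - 5/14) = 30*(9/14) = 135/7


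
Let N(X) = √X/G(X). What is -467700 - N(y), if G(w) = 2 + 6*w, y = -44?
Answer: -467700 + I*√11/131 ≈ -4.677e+5 + 0.025318*I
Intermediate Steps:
N(X) = √X/(2 + 6*X)
-467700 - N(y) = -467700 - √(-44)/(2*(1 + 3*(-44))) = -467700 - 2*I*√11/(2*(1 - 132)) = -467700 - 2*I*√11/(2*(-131)) = -467700 - 2*I*√11*(-1)/(2*131) = -467700 - (-1)*I*√11/131 = -467700 + I*√11/131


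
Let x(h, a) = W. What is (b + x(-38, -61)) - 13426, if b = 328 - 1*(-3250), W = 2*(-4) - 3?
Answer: -9859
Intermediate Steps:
W = -11 (W = -8 - 3 = -11)
x(h, a) = -11
b = 3578 (b = 328 + 3250 = 3578)
(b + x(-38, -61)) - 13426 = (3578 - 11) - 13426 = 3567 - 13426 = -9859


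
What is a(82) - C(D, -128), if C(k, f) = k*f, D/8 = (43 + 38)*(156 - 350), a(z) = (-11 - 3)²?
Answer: -16090940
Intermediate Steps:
a(z) = 196 (a(z) = (-14)² = 196)
D = -125712 (D = 8*((43 + 38)*(156 - 350)) = 8*(81*(-194)) = 8*(-15714) = -125712)
C(k, f) = f*k
a(82) - C(D, -128) = 196 - (-128)*(-125712) = 196 - 1*16091136 = 196 - 16091136 = -16090940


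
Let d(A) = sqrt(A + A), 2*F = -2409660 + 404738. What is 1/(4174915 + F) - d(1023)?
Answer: 1/3172454 - sqrt(2046) ≈ -45.233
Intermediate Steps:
F = -1002461 (F = (-2409660 + 404738)/2 = (1/2)*(-2004922) = -1002461)
d(A) = sqrt(2)*sqrt(A) (d(A) = sqrt(2*A) = sqrt(2)*sqrt(A))
1/(4174915 + F) - d(1023) = 1/(4174915 - 1002461) - sqrt(2)*sqrt(1023) = 1/3172454 - sqrt(2046)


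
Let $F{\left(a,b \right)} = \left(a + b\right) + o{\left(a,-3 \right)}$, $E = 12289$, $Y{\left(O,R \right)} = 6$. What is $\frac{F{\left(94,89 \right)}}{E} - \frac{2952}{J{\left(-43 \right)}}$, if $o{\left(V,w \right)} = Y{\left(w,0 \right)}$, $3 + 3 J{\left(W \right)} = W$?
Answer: $\frac{54420039}{282647} \approx 192.54$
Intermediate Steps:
$J{\left(W \right)} = -1 + \frac{W}{3}$
$o{\left(V,w \right)} = 6$
$F{\left(a,b \right)} = 6 + a + b$ ($F{\left(a,b \right)} = \left(a + b\right) + 6 = 6 + a + b$)
$\frac{F{\left(94,89 \right)}}{E} - \frac{2952}{J{\left(-43 \right)}} = \frac{6 + 94 + 89}{12289} - \frac{2952}{-1 + \frac{1}{3} \left(-43\right)} = 189 \cdot \frac{1}{12289} - \frac{2952}{-1 - \frac{43}{3}} = \frac{189}{12289} - \frac{2952}{- \frac{46}{3}} = \frac{189}{12289} - - \frac{4428}{23} = \frac{189}{12289} + \frac{4428}{23} = \frac{54420039}{282647}$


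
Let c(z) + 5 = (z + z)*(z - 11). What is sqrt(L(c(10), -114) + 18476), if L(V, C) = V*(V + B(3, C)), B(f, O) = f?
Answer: 3*sqrt(2114) ≈ 137.93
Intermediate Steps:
c(z) = -5 + 2*z*(-11 + z) (c(z) = -5 + (z + z)*(z - 11) = -5 + (2*z)*(-11 + z) = -5 + 2*z*(-11 + z))
L(V, C) = V*(3 + V) (L(V, C) = V*(V + 3) = V*(3 + V))
sqrt(L(c(10), -114) + 18476) = sqrt((-5 - 22*10 + 2*10**2)*(3 + (-5 - 22*10 + 2*10**2)) + 18476) = sqrt((-5 - 220 + 2*100)*(3 + (-5 - 220 + 2*100)) + 18476) = sqrt((-5 - 220 + 200)*(3 + (-5 - 220 + 200)) + 18476) = sqrt(-25*(3 - 25) + 18476) = sqrt(-25*(-22) + 18476) = sqrt(550 + 18476) = sqrt(19026) = 3*sqrt(2114)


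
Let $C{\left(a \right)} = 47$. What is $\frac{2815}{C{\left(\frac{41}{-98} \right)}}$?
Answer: $\frac{2815}{47} \approx 59.894$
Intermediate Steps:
$\frac{2815}{C{\left(\frac{41}{-98} \right)}} = \frac{2815}{47}$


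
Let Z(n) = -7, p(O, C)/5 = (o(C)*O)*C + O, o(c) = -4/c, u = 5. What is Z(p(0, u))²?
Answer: 49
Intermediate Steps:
p(O, C) = -15*O (p(O, C) = 5*(((-4/C)*O)*C + O) = 5*((-4*O/C)*C + O) = 5*(-4*O + O) = 5*(-3*O) = -15*O)
Z(p(0, u))² = (-7)² = 49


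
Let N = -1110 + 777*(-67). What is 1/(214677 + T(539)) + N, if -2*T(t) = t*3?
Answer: -22742348551/427737 ≈ -53169.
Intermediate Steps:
T(t) = -3*t/2 (T(t) = -t*3/2 = -3*t/2)
N = -53169 (N = -1110 - 52059 = -53169)
1/(214677 + T(539)) + N = 1/(214677 - 3/2*539) - 53169 = 1/(214677 - 1617/2) - 53169 = 1/(427737/2) - 53169 = 2/427737 - 53169 = -22742348551/427737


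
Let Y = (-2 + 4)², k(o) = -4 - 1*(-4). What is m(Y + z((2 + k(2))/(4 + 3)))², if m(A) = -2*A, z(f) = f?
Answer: 3600/49 ≈ 73.469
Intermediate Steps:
k(o) = 0 (k(o) = -4 + 4 = 0)
Y = 4 (Y = 2² = 4)
m(Y + z((2 + k(2))/(4 + 3)))² = (-2*(4 + (2 + 0)/(4 + 3)))² = (-2*(4 + 2/7))² = (-2*30/7)² = (-60/7)² = 3600/49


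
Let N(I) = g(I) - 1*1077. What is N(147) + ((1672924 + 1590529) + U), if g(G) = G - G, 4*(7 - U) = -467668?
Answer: 3379300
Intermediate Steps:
U = 116924 (U = 7 - ¼*(-467668) = 7 + 116917 = 116924)
g(G) = 0
N(I) = -1077 (N(I) = 0 - 1*1077 = 0 - 1077 = -1077)
N(147) + ((1672924 + 1590529) + U) = -1077 + ((1672924 + 1590529) + 116924) = -1077 + (3263453 + 116924) = -1077 + 3380377 = 3379300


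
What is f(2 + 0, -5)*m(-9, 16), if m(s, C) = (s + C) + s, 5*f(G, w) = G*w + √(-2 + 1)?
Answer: 4 - 2*I/5 ≈ 4.0 - 0.4*I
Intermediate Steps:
f(G, w) = I/5 + G*w/5 (f(G, w) = (G*w + √(-2 + 1))/5 = (G*w + √(-1))/5 = (G*w + I)/5 = (I + G*w)/5 = I/5 + G*w/5)
m(s, C) = C + 2*s (m(s, C) = (C + s) + s = C + 2*s)
f(2 + 0, -5)*m(-9, 16) = (I/5 + (⅕)*(2 + 0)*(-5))*(16 + 2*(-9)) = (I/5 + (⅕)*2*(-5))*(16 - 18) = (I/5 - 2)*(-2) = (-2 + I/5)*(-2) = 4 - 2*I/5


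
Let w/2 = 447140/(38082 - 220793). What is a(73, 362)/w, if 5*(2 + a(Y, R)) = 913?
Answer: -164988033/4471400 ≈ -36.898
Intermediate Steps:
a(Y, R) = 903/5 (a(Y, R) = -2 + (⅕)*913 = -2 + 913/5 = 903/5)
w = -894280/182711 (w = 2*(447140/(38082 - 220793)) = 2*(447140/(-182711)) = 2*(447140*(-1/182711)) = 2*(-447140/182711) = -894280/182711 ≈ -4.8945)
a(73, 362)/w = 903/(5*(-894280/182711)) = (903/5)*(-182711/894280) = -164988033/4471400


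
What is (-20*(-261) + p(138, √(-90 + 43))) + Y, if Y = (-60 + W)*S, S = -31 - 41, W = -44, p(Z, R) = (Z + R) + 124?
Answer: 12970 + I*√47 ≈ 12970.0 + 6.8557*I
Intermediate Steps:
p(Z, R) = 124 + R + Z (p(Z, R) = (R + Z) + 124 = 124 + R + Z)
S = -72
Y = 7488 (Y = (-60 - 44)*(-72) = -104*(-72) = 7488)
(-20*(-261) + p(138, √(-90 + 43))) + Y = (-20*(-261) + (124 + √(-90 + 43) + 138)) + 7488 = (5220 + (124 + √(-47) + 138)) + 7488 = (5220 + (124 + I*√47 + 138)) + 7488 = (5220 + (262 + I*√47)) + 7488 = (5482 + I*√47) + 7488 = 12970 + I*√47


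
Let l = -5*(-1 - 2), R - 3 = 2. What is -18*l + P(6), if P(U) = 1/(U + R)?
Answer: -2969/11 ≈ -269.91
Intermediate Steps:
R = 5 (R = 3 + 2 = 5)
l = 15 (l = -5*(-3) = 15)
P(U) = 1/(5 + U) (P(U) = 1/(U + 5) = 1/(5 + U))
-18*l + P(6) = -18*15 + 1/(5 + 6) = -270 + 1/11 = -2969/11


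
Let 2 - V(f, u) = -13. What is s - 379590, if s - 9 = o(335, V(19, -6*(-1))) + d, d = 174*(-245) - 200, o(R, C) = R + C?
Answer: -422061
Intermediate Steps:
V(f, u) = 15 (V(f, u) = 2 - 1*(-13) = 2 + 13 = 15)
o(R, C) = C + R
d = -42830 (d = -42630 - 200 = -42830)
s = -42471 (s = 9 + ((15 + 335) - 42830) = 9 + (350 - 42830) = 9 - 42480 = -42471)
s - 379590 = -42471 - 379590 = -422061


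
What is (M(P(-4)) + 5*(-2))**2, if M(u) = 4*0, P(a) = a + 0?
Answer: 100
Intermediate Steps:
P(a) = a
M(u) = 0
(M(P(-4)) + 5*(-2))**2 = (0 + 5*(-2))**2 = (0 - 10)**2 = (-10)**2 = 100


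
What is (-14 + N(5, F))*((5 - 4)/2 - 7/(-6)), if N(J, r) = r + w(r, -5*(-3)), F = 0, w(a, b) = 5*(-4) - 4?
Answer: -190/3 ≈ -63.333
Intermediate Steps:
w(a, b) = -24 (w(a, b) = -20 - 4 = -24)
N(J, r) = -24 + r (N(J, r) = r - 24 = -24 + r)
(-14 + N(5, F))*((5 - 4)/2 - 7/(-6)) = (-14 + (-24 + 0))*((5 - 4)/2 - 7/(-6)) = (-14 - 24)*(1*(½) - 7*(-⅙)) = -38*(½ + 7/6) = -38*5/3 = -190/3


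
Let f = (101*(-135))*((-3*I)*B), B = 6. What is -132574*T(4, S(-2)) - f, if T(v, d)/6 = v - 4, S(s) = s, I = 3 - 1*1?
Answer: -490860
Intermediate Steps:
I = 2 (I = 3 - 1 = 2)
T(v, d) = -24 + 6*v (T(v, d) = 6*(v - 4) = 6*(-4 + v) = -24 + 6*v)
f = 490860 (f = (101*(-135))*(-3*2*6) = -(-81810)*6 = -13635*(-36) = 490860)
-132574*T(4, S(-2)) - f = -132574*(-24 + 6*4) - 1*490860 = -132574*(-24 + 24) - 490860 = -132574*0 - 490860 = 0 - 490860 = -490860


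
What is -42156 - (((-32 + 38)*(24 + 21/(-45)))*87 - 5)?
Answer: -272177/5 ≈ -54435.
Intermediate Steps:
-42156 - (((-32 + 38)*(24 + 21/(-45)))*87 - 5) = -42156 - ((6*(24 + 21*(-1/45)))*87 - 5) = -42156 - ((6*(24 - 7/15))*87 - 5) = -42156 - ((6*(353/15))*87 - 5) = -42156 - ((706/5)*87 - 5) = -42156 - (61422/5 - 5) = -42156 - 1*61397/5 = -42156 - 61397/5 = -272177/5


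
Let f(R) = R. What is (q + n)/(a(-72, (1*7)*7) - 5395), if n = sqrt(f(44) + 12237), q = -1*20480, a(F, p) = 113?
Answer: 10240/2641 - sqrt(12281)/5282 ≈ 3.8563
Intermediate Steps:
q = -20480
n = sqrt(12281) (n = sqrt(44 + 12237) = sqrt(12281) ≈ 110.82)
(q + n)/(a(-72, (1*7)*7) - 5395) = (-20480 + sqrt(12281))/(113 - 5395) = (-20480 + sqrt(12281))/(-5282) = (-20480 + sqrt(12281))*(-1/5282) = 10240/2641 - sqrt(12281)/5282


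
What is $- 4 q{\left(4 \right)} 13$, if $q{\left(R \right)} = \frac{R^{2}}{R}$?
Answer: $-208$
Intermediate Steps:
$q{\left(R \right)} = R$
$- 4 q{\left(4 \right)} 13 = \left(-4\right) 4 \cdot 13 = \left(-16\right) 13 = -208$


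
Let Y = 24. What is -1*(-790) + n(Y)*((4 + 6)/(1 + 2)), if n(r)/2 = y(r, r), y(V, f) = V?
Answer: 950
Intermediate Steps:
n(r) = 2*r
-1*(-790) + n(Y)*((4 + 6)/(1 + 2)) = -1*(-790) + (2*24)*((4 + 6)/(1 + 2)) = 790 + 48*(10/3) = 790 + 160 = 950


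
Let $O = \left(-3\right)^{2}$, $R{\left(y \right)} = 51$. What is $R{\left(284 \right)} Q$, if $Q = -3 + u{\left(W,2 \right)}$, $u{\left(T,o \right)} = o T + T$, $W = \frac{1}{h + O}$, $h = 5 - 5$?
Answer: $-136$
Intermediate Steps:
$h = 0$ ($h = 5 - 5 = 0$)
$O = 9$
$W = \frac{1}{9}$ ($W = \frac{1}{0 + 9} = \frac{1}{9} \approx 0.11111$)
$u{\left(T,o \right)} = T + T o$ ($u{\left(T,o \right)} = T o + T = T + T o$)
$Q = - \frac{8}{3}$ ($Q = -3 + \frac{1 + 2}{9} = -3 + \frac{1}{9} \cdot 3 = -3 + \frac{1}{3} = - \frac{8}{3} \approx -2.6667$)
$R{\left(284 \right)} Q = 51 \left(- \frac{8}{3}\right) = -136$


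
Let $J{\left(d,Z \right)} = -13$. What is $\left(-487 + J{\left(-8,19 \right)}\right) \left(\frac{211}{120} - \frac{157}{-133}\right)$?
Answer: $- \frac{1172575}{798} \approx -1469.4$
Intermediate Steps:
$\left(-487 + J{\left(-8,19 \right)}\right) \left(\frac{211}{120} - \frac{157}{-133}\right) = \left(-487 - 13\right) \left(\frac{211}{120} - \frac{157}{-133}\right) = - 500 \left(211 \cdot \frac{1}{120} - - \frac{157}{133}\right) = - 500 \left(\frac{211}{120} + \frac{157}{133}\right) = \left(-500\right) \frac{46903}{15960} = - \frac{1172575}{798}$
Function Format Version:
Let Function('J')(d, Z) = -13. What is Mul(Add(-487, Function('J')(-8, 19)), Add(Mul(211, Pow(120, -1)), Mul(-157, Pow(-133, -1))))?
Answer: Rational(-1172575, 798) ≈ -1469.4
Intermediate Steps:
Mul(Add(-487, Function('J')(-8, 19)), Add(Mul(211, Pow(120, -1)), Mul(-157, Pow(-133, -1)))) = Mul(Add(-487, -13), Add(Mul(211, Pow(120, -1)), Mul(-157, Pow(-133, -1)))) = Mul(-500, Add(Mul(211, Rational(1, 120)), Mul(-157, Rational(-1, 133)))) = Mul(-500, Add(Rational(211, 120), Rational(157, 133))) = Mul(-500, Rational(46903, 15960)) = Rational(-1172575, 798)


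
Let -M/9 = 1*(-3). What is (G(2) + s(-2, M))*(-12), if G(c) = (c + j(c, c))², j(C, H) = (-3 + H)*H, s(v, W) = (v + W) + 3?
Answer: -336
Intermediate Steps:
M = 27 (M = -9*(-3) = 27)
s(v, W) = 3 + W + v (s(v, W) = (W + v) + 3 = 3 + W + v)
j(C, H) = H*(-3 + H)
G(c) = (c + c*(-3 + c))²
(G(2) + s(-2, M))*(-12) = (2²*(-2 + 2)² + (3 + 27 - 2))*(-12) = (4*0² + 28)*(-12) = (4*0 + 28)*(-12) = (0 + 28)*(-12) = 28*(-12) = -336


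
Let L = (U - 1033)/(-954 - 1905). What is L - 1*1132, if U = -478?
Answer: -3234877/2859 ≈ -1131.5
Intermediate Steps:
L = 1511/2859 (L = (-478 - 1033)/(-954 - 1905) = -1511/(-2859) = -1511*(-1/2859) = 1511/2859 ≈ 0.52851)
L - 1*1132 = 1511/2859 - 1*1132 = 1511/2859 - 1132 = -3234877/2859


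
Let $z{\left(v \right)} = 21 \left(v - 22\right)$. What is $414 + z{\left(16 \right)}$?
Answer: $288$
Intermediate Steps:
$z{\left(v \right)} = -462 + 21 v$ ($z{\left(v \right)} = 21 \left(-22 + v\right) = -462 + 21 v$)
$414 + z{\left(16 \right)} = 414 + \left(-462 + 21 \cdot 16\right) = 414 + \left(-462 + 336\right) = 414 - 126 = 288$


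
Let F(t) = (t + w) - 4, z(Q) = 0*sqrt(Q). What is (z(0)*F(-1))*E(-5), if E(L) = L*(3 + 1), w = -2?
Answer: 0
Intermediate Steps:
z(Q) = 0
E(L) = 4*L (E(L) = L*4 = 4*L)
F(t) = -6 + t (F(t) = (t - 2) - 4 = (-2 + t) - 4 = -6 + t)
(z(0)*F(-1))*E(-5) = (0*(-6 - 1))*(4*(-5)) = (0*(-7))*(-20) = 0*(-20) = 0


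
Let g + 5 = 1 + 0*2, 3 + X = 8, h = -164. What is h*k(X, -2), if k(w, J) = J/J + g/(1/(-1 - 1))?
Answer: -1476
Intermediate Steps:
X = 5 (X = -3 + 8 = 5)
g = -4 (g = -5 + (1 + 0*2) = -5 + (1 + 0) = -5 + 1 = -4)
k(w, J) = 9 (k(w, J) = J/J - 4/(1/(-1 - 1)) = 1 - 4/(1/(-2)) = 1 - 4/(-1/2) = 1 - 4*(-2) = 1 + 8 = 9)
h*k(X, -2) = -164*9 = -1476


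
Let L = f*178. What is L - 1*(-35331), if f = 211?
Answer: 72889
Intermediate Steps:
L = 37558 (L = 211*178 = 37558)
L - 1*(-35331) = 37558 - 1*(-35331) = 37558 + 35331 = 72889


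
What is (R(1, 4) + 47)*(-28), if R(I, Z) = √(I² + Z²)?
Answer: -1316 - 28*√17 ≈ -1431.4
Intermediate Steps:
(R(1, 4) + 47)*(-28) = (√(1² + 4²) + 47)*(-28) = (√(1 + 16) + 47)*(-28) = (√17 + 47)*(-28) = (47 + √17)*(-28) = -1316 - 28*√17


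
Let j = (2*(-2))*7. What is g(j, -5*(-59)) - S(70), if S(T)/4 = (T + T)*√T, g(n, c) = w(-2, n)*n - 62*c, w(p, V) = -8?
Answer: -18066 - 560*√70 ≈ -22751.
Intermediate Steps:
j = -28 (j = -4*7 = -28)
g(n, c) = -62*c - 8*n (g(n, c) = -8*n - 62*c = -62*c - 8*n)
S(T) = 8*T^(3/2) (S(T) = 4*((T + T)*√T) = 4*((2*T)*√T) = 4*(2*T^(3/2)) = 8*T^(3/2))
g(j, -5*(-59)) - S(70) = (-(-310)*(-59) - 8*(-28)) - 8*70^(3/2) = (-62*295 + 224) - 8*70*√70 = (-18290 + 224) - 560*√70 = -18066 - 560*√70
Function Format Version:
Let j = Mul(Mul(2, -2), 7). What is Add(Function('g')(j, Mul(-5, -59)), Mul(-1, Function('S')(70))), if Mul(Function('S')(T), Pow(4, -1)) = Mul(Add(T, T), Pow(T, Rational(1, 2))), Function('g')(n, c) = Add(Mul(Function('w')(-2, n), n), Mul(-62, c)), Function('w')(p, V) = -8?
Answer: Add(-18066, Mul(-560, Pow(70, Rational(1, 2)))) ≈ -22751.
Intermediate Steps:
j = -28 (j = Mul(-4, 7) = -28)
Function('g')(n, c) = Add(Mul(-62, c), Mul(-8, n)) (Function('g')(n, c) = Add(Mul(-8, n), Mul(-62, c)) = Add(Mul(-62, c), Mul(-8, n)))
Function('S')(T) = Mul(8, Pow(T, Rational(3, 2))) (Function('S')(T) = Mul(4, Mul(Add(T, T), Pow(T, Rational(1, 2)))) = Mul(4, Mul(Mul(2, T), Pow(T, Rational(1, 2)))) = Mul(4, Mul(2, Pow(T, Rational(3, 2)))) = Mul(8, Pow(T, Rational(3, 2))))
Add(Function('g')(j, Mul(-5, -59)), Mul(-1, Function('S')(70))) = Add(Add(Mul(-62, Mul(-5, -59)), Mul(-8, -28)), Mul(-1, Mul(8, Pow(70, Rational(3, 2))))) = Add(Add(Mul(-62, 295), 224), Mul(-1, Mul(8, Mul(70, Pow(70, Rational(1, 2)))))) = Add(Add(-18290, 224), Mul(-1, Mul(560, Pow(70, Rational(1, 2))))) = Add(-18066, Mul(-560, Pow(70, Rational(1, 2))))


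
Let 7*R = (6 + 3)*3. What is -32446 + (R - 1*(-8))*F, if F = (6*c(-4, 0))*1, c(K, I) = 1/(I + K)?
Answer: -454493/14 ≈ -32464.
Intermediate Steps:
R = 27/7 (R = ((6 + 3)*3)/7 = (9*3)/7 = (⅐)*27 = 27/7 ≈ 3.8571)
F = -3/2 (F = (6/(0 - 4))*1 = (6/(-4))*1 = (6*(-¼))*1 = -3/2*1 = -3/2 ≈ -1.5000)
-32446 + (R - 1*(-8))*F = -32446 + (27/7 - 1*(-8))*(-3/2) = -32446 + (27/7 + 8)*(-3/2) = -32446 + (83/7)*(-3/2) = -32446 - 249/14 = -454493/14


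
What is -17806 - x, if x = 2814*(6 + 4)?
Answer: -45946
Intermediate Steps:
x = 28140 (x = 2814*10 = 28140)
-17806 - x = -17806 - 1*28140 = -17806 - 28140 = -45946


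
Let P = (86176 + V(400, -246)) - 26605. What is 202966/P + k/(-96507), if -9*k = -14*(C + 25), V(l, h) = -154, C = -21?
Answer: 176285430506/51607407771 ≈ 3.4159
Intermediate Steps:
k = 56/9 (k = -(-14)*(-21 + 25)/9 = -(-14)*4/9 = -⅑*(-56) = 56/9 ≈ 6.2222)
P = 59417 (P = (86176 - 154) - 26605 = 86022 - 26605 = 59417)
202966/P + k/(-96507) = 202966/59417 + (56/9)/(-96507) = 202966*(1/59417) + (56/9)*(-1/96507) = 202966/59417 - 56/868563 = 176285430506/51607407771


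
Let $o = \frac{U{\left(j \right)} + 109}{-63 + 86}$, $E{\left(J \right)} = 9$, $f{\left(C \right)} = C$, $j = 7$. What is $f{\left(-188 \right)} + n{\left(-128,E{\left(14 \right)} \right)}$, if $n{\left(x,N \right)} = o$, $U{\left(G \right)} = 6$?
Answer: $-183$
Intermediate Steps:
$o = 5$ ($o = \frac{6 + 109}{-63 + 86} = \frac{115}{23} = 115 \cdot \frac{1}{23} = 5$)
$n{\left(x,N \right)} = 5$
$f{\left(-188 \right)} + n{\left(-128,E{\left(14 \right)} \right)} = -188 + 5 = -183$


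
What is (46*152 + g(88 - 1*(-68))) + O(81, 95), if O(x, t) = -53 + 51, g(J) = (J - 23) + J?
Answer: 7279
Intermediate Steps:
g(J) = -23 + 2*J (g(J) = (-23 + J) + J = -23 + 2*J)
O(x, t) = -2
(46*152 + g(88 - 1*(-68))) + O(81, 95) = (46*152 + (-23 + 2*(88 - 1*(-68)))) - 2 = (6992 + (-23 + 2*(88 + 68))) - 2 = (6992 + (-23 + 2*156)) - 2 = (6992 + (-23 + 312)) - 2 = (6992 + 289) - 2 = 7281 - 2 = 7279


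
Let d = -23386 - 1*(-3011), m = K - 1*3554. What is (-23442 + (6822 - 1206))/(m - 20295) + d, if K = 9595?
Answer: -145203712/7127 ≈ -20374.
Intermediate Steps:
m = 6041 (m = 9595 - 1*3554 = 9595 - 3554 = 6041)
d = -20375 (d = -23386 + 3011 = -20375)
(-23442 + (6822 - 1206))/(m - 20295) + d = (-23442 + (6822 - 1206))/(6041 - 20295) - 20375 = (-23442 + 5616)/(-14254) - 20375 = -17826*(-1/14254) - 20375 = 8913/7127 - 20375 = -145203712/7127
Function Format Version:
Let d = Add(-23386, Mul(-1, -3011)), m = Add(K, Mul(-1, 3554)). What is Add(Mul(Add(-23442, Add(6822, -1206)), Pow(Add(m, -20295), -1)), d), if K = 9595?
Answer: Rational(-145203712, 7127) ≈ -20374.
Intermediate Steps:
m = 6041 (m = Add(9595, Mul(-1, 3554)) = Add(9595, -3554) = 6041)
d = -20375 (d = Add(-23386, 3011) = -20375)
Add(Mul(Add(-23442, Add(6822, -1206)), Pow(Add(m, -20295), -1)), d) = Add(Mul(Add(-23442, Add(6822, -1206)), Pow(Add(6041, -20295), -1)), -20375) = Add(Mul(Add(-23442, 5616), Pow(-14254, -1)), -20375) = Add(Mul(-17826, Rational(-1, 14254)), -20375) = Add(Rational(8913, 7127), -20375) = Rational(-145203712, 7127)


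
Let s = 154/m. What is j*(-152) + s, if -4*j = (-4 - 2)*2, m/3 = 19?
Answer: -25838/57 ≈ -453.30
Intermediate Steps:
m = 57 (m = 3*19 = 57)
s = 154/57 ≈ 2.7018
j = 3 (j = -(-4 - 2)*2/4 = -(-3)*2/2 = -¼*(-12) = 3)
j*(-152) + s = 3*(-152) + 154/57 = -456 + 154/57 = -25838/57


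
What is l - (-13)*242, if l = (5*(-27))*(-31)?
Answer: 7331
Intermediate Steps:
l = 4185 (l = -135*(-31) = 4185)
l - (-13)*242 = 4185 - (-13)*242 = 4185 - 1*(-3146) = 4185 + 3146 = 7331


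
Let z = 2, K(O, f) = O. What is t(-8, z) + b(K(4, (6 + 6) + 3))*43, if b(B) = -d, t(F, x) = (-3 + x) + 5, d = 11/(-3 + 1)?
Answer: 481/2 ≈ 240.50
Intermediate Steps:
d = -11/2 (d = 11/(-2) = 11*(-½) = -11/2 ≈ -5.5000)
t(F, x) = 2 + x
b(B) = 11/2 (b(B) = -1*(-11/2) = 11/2)
t(-8, z) + b(K(4, (6 + 6) + 3))*43 = (2 + 2) + (11/2)*43 = 4 + 473/2 = 481/2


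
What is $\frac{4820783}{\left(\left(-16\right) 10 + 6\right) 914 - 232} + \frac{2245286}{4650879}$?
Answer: $- \frac{2456035559521}{72857569828} \approx -33.71$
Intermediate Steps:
$\frac{4820783}{\left(\left(-16\right) 10 + 6\right) 914 - 232} + \frac{2245286}{4650879} = \frac{4820783}{\left(-160 + 6\right) 914 - 232} + 2245286 \cdot \frac{1}{4650879} = \frac{4820783}{\left(-154\right) 914 - 232} + \frac{2245286}{4650879} = \frac{4820783}{-140756 - 232} + \frac{2245286}{4650879} = \frac{4820783}{-140988} + \frac{2245286}{4650879} = 4820783 \left(- \frac{1}{140988}\right) + \frac{2245286}{4650879} = - \frac{4820783}{140988} + \frac{2245286}{4650879} = - \frac{2456035559521}{72857569828}$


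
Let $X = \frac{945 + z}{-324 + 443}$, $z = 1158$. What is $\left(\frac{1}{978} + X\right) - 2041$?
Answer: $- \frac{235478809}{116382} \approx -2023.3$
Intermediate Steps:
$X = \frac{2103}{119}$ ($X = \frac{945 + 1158}{-324 + 443} = \frac{2103}{119} \approx 17.672$)
$\left(\frac{1}{978} + X\right) - 2041 = \left(\frac{1}{978} + \frac{2103}{119}\right) - 2041 = \frac{2056853}{116382} - 2041 = - \frac{235478809}{116382}$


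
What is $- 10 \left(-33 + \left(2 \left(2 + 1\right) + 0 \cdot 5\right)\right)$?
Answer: $270$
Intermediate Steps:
$- 10 \left(-33 + \left(2 \left(2 + 1\right) + 0 \cdot 5\right)\right) = - 10 \left(-33 + \left(2 \cdot 3 + 0\right)\right) = - 10 \left(-33 + \left(6 + 0\right)\right) = - 10 \left(-33 + 6\right) = \left(-10\right) \left(-27\right) = 270$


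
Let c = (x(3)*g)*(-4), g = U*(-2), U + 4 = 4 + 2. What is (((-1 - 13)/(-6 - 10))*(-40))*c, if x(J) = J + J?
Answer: -3360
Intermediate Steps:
U = 2 (U = -4 + (4 + 2) = -4 + 6 = 2)
x(J) = 2*J
g = -4 (g = 2*(-2) = -4)
c = 96 (c = ((2*3)*(-4))*(-4) = (6*(-4))*(-4) = -24*(-4) = 96)
(((-1 - 13)/(-6 - 10))*(-40))*c = (((-1 - 13)/(-6 - 10))*(-40))*96 = (-14/(-16)*(-40))*96 = (-14*(-1/16)*(-40))*96 = ((7/8)*(-40))*96 = -35*96 = -3360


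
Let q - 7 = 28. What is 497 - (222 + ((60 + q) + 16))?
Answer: 164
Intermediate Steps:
q = 35 (q = 7 + 28 = 35)
497 - (222 + ((60 + q) + 16)) = 497 - (222 + ((60 + 35) + 16)) = 497 - (222 + (95 + 16)) = 497 - (222 + 111) = 497 - 1*333 = 497 - 333 = 164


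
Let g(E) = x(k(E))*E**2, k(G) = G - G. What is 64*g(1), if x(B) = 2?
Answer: 128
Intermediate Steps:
k(G) = 0
g(E) = 2*E**2
64*g(1) = 64*(2*1**2) = 64*(2*1) = 64*2 = 128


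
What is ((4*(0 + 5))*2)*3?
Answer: 120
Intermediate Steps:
((4*(0 + 5))*2)*3 = ((4*5)*2)*3 = (20*2)*3 = 40*3 = 120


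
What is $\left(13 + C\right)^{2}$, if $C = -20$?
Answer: $49$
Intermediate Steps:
$\left(13 + C\right)^{2} = \left(13 - 20\right)^{2} = \left(-7\right)^{2} = 49$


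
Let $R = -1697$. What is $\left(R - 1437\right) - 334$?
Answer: $-3468$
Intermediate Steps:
$\left(R - 1437\right) - 334 = \left(-1697 - 1437\right) - 334 = -3134 - 334 = -3468$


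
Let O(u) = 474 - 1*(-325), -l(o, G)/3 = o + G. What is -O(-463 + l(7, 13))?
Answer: -799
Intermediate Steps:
l(o, G) = -3*G - 3*o (l(o, G) = -3*(o + G) = -3*(G + o) = -3*G - 3*o)
O(u) = 799 (O(u) = 474 + 325 = 799)
-O(-463 + l(7, 13)) = -1*799 = -799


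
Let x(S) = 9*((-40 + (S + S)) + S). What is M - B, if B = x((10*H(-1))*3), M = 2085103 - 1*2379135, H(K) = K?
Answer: -292862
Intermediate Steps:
M = -294032 (M = 2085103 - 2379135 = -294032)
x(S) = -360 + 27*S (x(S) = 9*((-40 + 2*S) + S) = 9*(-40 + 3*S) = -360 + 27*S)
B = -1170 (B = -360 + 27*((10*(-1))*3) = -360 + 27*(-10*3) = -360 + 27*(-30) = -360 - 810 = -1170)
M - B = -294032 - 1*(-1170) = -294032 + 1170 = -292862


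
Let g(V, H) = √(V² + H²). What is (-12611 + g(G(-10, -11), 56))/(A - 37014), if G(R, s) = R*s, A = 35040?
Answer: 12611/1974 - √3809/987 ≈ 6.3260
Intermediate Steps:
g(V, H) = √(H² + V²)
(-12611 + g(G(-10, -11), 56))/(A - 37014) = (-12611 + √(56² + (-10*(-11))²))/(35040 - 37014) = (-12611 + √(3136 + 110²))/(-1974) = (-12611 + √(3136 + 12100))*(-1/1974) = (-12611 + √15236)*(-1/1974) = (-12611 + 2*√3809)*(-1/1974) = 12611/1974 - √3809/987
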